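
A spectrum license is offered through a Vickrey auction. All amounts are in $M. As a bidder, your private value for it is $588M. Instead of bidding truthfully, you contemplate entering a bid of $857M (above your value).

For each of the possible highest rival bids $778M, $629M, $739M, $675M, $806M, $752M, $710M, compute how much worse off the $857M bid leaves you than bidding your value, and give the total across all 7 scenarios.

The deviation costs you only when the competing bid falls strictly between $588M and $857M; elsewhere both bids give the same outcome.
$778M: truthful payoff $0M, deviation payoff −$190M → loss $190M.
$629M: truthful payoff $0M, deviation payoff −$41M → loss $41M.
$739M: truthful payoff $0M, deviation payoff −$151M → loss $151M.
$675M: truthful payoff $0M, deviation payoff −$87M → loss $87M.
$806M: truthful payoff $0M, deviation payoff −$218M → loss $218M.
$752M: truthful payoff $0M, deviation payoff −$164M → loss $164M.
$710M: truthful payoff $0M, deviation payoff −$122M → loss $122M.
Total loss = $190M + $41M + $151M + $87M + $218M + $164M + $122M = $973M.
In a second-price auction your bid sets only whether you win, not what you pay, so bidding your true value is weakly dominant.

$973M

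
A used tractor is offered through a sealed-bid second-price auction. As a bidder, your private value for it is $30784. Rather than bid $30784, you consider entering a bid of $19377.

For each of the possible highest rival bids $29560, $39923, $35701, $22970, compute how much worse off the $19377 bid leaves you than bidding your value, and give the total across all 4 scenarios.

$9038

The deviation costs you only when the competing bid falls strictly between $19377 and $30784; elsewhere both bids give the same outcome.
$29560: truthful payoff $1224, deviation payoff $0 → loss $1224.
$39923: outcomes coincide → loss $0.
$35701: outcomes coincide → loss $0.
$22970: truthful payoff $7814, deviation payoff $0 → loss $7814.
Total loss = $1224 + $7814 = $9038.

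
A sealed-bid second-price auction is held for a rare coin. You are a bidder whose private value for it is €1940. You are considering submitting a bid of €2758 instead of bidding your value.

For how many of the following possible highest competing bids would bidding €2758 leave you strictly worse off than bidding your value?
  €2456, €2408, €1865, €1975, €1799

3

The deviation hurts exactly when the highest competing bid lies strictly between €1940 and €2758 — overbidding then wins at a price above your value.
€2456: inside the interval → strictly worse (loss €516).
€2408: inside the interval → strictly worse (loss €468).
€1865: below both → same outcome either way.
€1975: inside the interval → strictly worse (loss €35).
€1799: below both → same outcome either way.
Count: 3.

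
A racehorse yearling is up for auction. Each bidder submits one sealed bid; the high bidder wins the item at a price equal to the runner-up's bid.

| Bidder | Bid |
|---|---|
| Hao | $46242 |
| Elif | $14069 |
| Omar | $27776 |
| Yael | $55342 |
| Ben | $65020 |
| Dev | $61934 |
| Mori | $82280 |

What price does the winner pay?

Highest bid: Mori at $82280, so Mori wins.
Second-highest bid: Ben at $65020 — that is the price the winner pays.

$65020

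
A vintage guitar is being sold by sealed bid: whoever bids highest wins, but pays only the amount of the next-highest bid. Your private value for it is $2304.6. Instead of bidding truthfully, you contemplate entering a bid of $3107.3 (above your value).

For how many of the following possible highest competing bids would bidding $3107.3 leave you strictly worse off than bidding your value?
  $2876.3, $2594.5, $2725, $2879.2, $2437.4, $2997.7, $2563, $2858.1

8

The deviation hurts exactly when the highest competing bid lies strictly between $2304.6 and $3107.3 — overbidding then wins at a price above your value.
$2876.3: inside the interval → strictly worse (loss $571.7).
$2594.5: inside the interval → strictly worse (loss $289.9).
$2725: inside the interval → strictly worse (loss $420.4).
$2879.2: inside the interval → strictly worse (loss $574.6).
$2437.4: inside the interval → strictly worse (loss $132.8).
$2997.7: inside the interval → strictly worse (loss $693.1).
$2563: inside the interval → strictly worse (loss $258.4).
$2858.1: inside the interval → strictly worse (loss $553.5).
Count: 8.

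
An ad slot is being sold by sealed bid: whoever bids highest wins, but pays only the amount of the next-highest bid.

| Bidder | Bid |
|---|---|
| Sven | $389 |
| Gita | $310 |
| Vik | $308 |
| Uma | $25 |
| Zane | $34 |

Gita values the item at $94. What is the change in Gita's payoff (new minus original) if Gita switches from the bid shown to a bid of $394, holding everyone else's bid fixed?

−$295

The highest bid among the other bidders is $389; Gita's bid doesn't change that.
Original bid $310: Gita is not highest (top rival bid is $389); payoff $0.
Alternative bid $394: Gita is highest, pays the top rival bid $389; payoff $94 − $389 = −$295.
Change in payoff = −$295 − ($0) = −$295.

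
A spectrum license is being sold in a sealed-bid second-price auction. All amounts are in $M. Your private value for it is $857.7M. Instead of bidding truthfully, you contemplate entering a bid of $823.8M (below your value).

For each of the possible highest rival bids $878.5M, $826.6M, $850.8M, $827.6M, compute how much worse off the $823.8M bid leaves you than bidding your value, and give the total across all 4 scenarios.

The deviation costs you only when the competing bid falls strictly between $823.8M and $857.7M; elsewhere both bids give the same outcome.
$878.5M: outcomes coincide → loss $0M.
$826.6M: truthful payoff $31.1M, deviation payoff $0M → loss $31.1M.
$850.8M: truthful payoff $6.9M, deviation payoff $0M → loss $6.9M.
$827.6M: truthful payoff $30.1M, deviation payoff $0M → loss $30.1M.
Total loss = $31.1M + $6.9M + $30.1M = $68.1M.

$68.1M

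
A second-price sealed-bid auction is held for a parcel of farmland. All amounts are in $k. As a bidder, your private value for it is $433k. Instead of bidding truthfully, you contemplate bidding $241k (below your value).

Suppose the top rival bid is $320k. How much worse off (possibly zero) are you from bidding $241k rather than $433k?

Bidding your value $433k: you win (since $433k > $320k) and pay $320k. Payoff $113k.
Bidding $241k: you lose. Payoff $0k.
The competing bid $320k lies between your shaded bid and your value, so underbidding forfeits an item you could have won at a profitable price.
Loss from deviating = $113k − ($0k) = $113k.

$113k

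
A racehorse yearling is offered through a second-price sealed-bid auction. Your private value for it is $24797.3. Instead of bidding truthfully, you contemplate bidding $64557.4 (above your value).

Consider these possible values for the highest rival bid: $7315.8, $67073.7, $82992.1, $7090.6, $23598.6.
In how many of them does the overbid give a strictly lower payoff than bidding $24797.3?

The deviation hurts exactly when the highest competing bid lies strictly between $24797.3 and $64557.4 — overbidding then wins at a price above your value.
$7315.8: below both → same outcome either way.
$67073.7: above both → same outcome either way.
$82992.1: above both → same outcome either way.
$7090.6: below both → same outcome either way.
$23598.6: below both → same outcome either way.
Count: 0.

0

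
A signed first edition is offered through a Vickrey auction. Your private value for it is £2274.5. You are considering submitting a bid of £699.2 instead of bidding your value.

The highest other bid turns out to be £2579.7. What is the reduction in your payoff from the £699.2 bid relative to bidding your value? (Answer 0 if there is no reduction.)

£0

Bidding your value £2274.5: you lose (since £2274.5 < £2579.7). Payoff £0.
Bidding £699.2: you lose. Payoff £0.
Difference = £0 − £0 = £0; both bids lead to the same outcome because the competing bid is above both your value and your alternative bid.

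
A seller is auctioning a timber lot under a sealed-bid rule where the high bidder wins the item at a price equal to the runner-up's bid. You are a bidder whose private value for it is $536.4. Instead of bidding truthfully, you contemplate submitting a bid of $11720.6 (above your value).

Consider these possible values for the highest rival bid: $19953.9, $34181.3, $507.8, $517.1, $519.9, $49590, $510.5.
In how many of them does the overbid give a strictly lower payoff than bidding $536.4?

0

The deviation hurts exactly when the highest competing bid lies strictly between $536.4 and $11720.6 — overbidding then wins at a price above your value.
$19953.9: above both → same outcome either way.
$34181.3: above both → same outcome either way.
$507.8: below both → same outcome either way.
$517.1: below both → same outcome either way.
$519.9: below both → same outcome either way.
$49590: above both → same outcome either way.
$510.5: below both → same outcome either way.
Count: 0.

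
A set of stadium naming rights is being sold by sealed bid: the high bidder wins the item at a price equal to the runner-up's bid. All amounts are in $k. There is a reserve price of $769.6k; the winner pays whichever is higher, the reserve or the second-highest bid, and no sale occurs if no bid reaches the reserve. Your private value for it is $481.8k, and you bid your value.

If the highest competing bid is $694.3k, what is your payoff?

Your bid $481.8k is below the highest competing bid $694.3k, so you lose. Payoff $0k.

$0k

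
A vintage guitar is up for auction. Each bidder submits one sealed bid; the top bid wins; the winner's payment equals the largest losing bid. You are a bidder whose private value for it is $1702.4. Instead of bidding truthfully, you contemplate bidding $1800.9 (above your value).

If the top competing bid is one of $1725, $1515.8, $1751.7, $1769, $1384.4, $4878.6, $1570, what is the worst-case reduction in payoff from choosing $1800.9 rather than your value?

$1725: truthful gives $0, deviation gives −$22.6 → loss $22.6.
$1515.8: same outcome either way → loss $0.
$1751.7: truthful gives $0, deviation gives −$49.3 → loss $49.3.
$1769: truthful gives $0, deviation gives −$66.6 → loss $66.6.
$1384.4: same outcome either way → loss $0.
$4878.6: same outcome either way → loss $0.
$1570: same outcome either way → loss $0.
Maximum loss: $66.6.

$66.6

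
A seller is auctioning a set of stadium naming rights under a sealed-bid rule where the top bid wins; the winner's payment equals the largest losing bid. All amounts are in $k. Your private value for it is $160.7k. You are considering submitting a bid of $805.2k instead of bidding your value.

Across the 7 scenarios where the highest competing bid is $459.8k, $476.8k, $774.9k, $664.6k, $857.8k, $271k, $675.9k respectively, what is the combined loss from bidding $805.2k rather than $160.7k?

$2358.8k

The deviation costs you only when the competing bid falls strictly between $160.7k and $805.2k; elsewhere both bids give the same outcome.
$459.8k: truthful payoff $0k, deviation payoff −$299.1k → loss $299.1k.
$476.8k: truthful payoff $0k, deviation payoff −$316.1k → loss $316.1k.
$774.9k: truthful payoff $0k, deviation payoff −$614.2k → loss $614.2k.
$664.6k: truthful payoff $0k, deviation payoff −$503.9k → loss $503.9k.
$857.8k: outcomes coincide → loss $0k.
$271k: truthful payoff $0k, deviation payoff −$110.3k → loss $110.3k.
$675.9k: truthful payoff $0k, deviation payoff −$515.2k → loss $515.2k.
Total loss = $299.1k + $316.1k + $614.2k + $503.9k + $110.3k + $515.2k = $2358.8k.
Because the price is fixed by the runner-up's bid, deviating from your value can only change a good outcome into a bad one — never the reverse.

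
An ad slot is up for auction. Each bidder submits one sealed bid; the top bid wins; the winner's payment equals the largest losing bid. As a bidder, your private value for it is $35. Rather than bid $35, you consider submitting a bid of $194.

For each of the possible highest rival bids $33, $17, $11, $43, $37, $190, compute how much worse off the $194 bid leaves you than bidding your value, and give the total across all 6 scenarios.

The deviation costs you only when the competing bid falls strictly between $35 and $194; elsewhere both bids give the same outcome.
$33: outcomes coincide → loss $0.
$17: outcomes coincide → loss $0.
$11: outcomes coincide → loss $0.
$43: truthful payoff $0, deviation payoff −$8 → loss $8.
$37: truthful payoff $0, deviation payoff −$2 → loss $2.
$190: truthful payoff $0, deviation payoff −$155 → loss $155.
Total loss = $8 + $2 + $155 = $165.

$165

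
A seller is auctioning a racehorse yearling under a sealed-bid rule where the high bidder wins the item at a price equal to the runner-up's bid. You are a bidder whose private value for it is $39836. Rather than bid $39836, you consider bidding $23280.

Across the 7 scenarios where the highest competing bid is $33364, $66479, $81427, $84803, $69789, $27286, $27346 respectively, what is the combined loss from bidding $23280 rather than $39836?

$31512

The deviation costs you only when the competing bid falls strictly between $23280 and $39836; elsewhere both bids give the same outcome.
$33364: truthful payoff $6472, deviation payoff $0 → loss $6472.
$66479: outcomes coincide → loss $0.
$81427: outcomes coincide → loss $0.
$84803: outcomes coincide → loss $0.
$69789: outcomes coincide → loss $0.
$27286: truthful payoff $12550, deviation payoff $0 → loss $12550.
$27346: truthful payoff $12490, deviation payoff $0 → loss $12490.
Total loss = $6472 + $12550 + $12490 = $31512.
In a second-price auction your bid sets only whether you win, not what you pay, so bidding your true value is weakly dominant.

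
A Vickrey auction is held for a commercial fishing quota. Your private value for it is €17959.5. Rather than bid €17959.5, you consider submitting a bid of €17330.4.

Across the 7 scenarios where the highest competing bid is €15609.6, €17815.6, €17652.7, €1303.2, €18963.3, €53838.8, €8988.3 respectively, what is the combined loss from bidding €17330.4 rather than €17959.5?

€450.7

The deviation costs you only when the competing bid falls strictly between €17330.4 and €17959.5; elsewhere both bids give the same outcome.
€15609.6: outcomes coincide → loss €0.
€17815.6: truthful payoff €143.9, deviation payoff €0 → loss €143.9.
€17652.7: truthful payoff €306.8, deviation payoff €0 → loss €306.8.
€1303.2: outcomes coincide → loss €0.
€18963.3: outcomes coincide → loss €0.
€53838.8: outcomes coincide → loss €0.
€8988.3: outcomes coincide → loss €0.
Total loss = €143.9 + €306.8 = €450.7.
Truthful bidding weakly dominates here: raising your bid can only win items priced above your value, and lowering it can only forfeit items priced below.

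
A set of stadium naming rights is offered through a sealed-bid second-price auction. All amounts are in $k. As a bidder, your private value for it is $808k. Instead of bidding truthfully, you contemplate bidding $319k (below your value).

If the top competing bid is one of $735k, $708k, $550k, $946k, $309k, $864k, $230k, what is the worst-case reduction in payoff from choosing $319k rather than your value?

$735k: truthful gives $73k, deviation gives $0k → loss $73k.
$708k: truthful gives $100k, deviation gives $0k → loss $100k.
$550k: truthful gives $258k, deviation gives $0k → loss $258k.
$946k: same outcome either way → loss $0k.
$309k: same outcome either way → loss $0k.
$864k: same outcome either way → loss $0k.
$230k: same outcome either way → loss $0k.
Maximum loss: $258k.

$258k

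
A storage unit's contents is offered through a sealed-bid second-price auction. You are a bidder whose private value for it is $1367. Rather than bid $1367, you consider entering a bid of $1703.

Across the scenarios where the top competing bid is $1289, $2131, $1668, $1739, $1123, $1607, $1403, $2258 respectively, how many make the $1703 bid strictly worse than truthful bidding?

3

The deviation hurts exactly when the highest competing bid lies strictly between $1367 and $1703 — overbidding then wins at a price above your value.
$1289: below both → same outcome either way.
$2131: above both → same outcome either way.
$1668: inside the interval → strictly worse (loss $301).
$1739: above both → same outcome either way.
$1123: below both → same outcome either way.
$1607: inside the interval → strictly worse (loss $240).
$1403: inside the interval → strictly worse (loss $36).
$2258: above both → same outcome either way.
Count: 3.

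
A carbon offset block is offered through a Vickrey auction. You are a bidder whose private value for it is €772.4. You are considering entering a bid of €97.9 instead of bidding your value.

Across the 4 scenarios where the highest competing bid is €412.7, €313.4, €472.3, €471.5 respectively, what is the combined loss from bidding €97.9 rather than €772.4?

€1419.7

The deviation costs you only when the competing bid falls strictly between €97.9 and €772.4; elsewhere both bids give the same outcome.
€412.7: truthful payoff €359.7, deviation payoff €0 → loss €359.7.
€313.4: truthful payoff €459, deviation payoff €0 → loss €459.
€472.3: truthful payoff €300.1, deviation payoff €0 → loss €300.1.
€471.5: truthful payoff €300.9, deviation payoff €0 → loss €300.9.
Total loss = €359.7 + €459 + €300.1 + €300.9 = €1419.7.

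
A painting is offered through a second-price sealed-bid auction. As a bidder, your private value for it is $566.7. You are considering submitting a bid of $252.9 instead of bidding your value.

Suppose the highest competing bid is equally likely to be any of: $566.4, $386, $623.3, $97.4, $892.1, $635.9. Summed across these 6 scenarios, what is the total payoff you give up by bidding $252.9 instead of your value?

The deviation costs you only when the competing bid falls strictly between $252.9 and $566.7; elsewhere both bids give the same outcome.
$566.4: truthful payoff $0.3, deviation payoff $0 → loss $0.3.
$386: truthful payoff $180.7, deviation payoff $0 → loss $180.7.
$623.3: outcomes coincide → loss $0.
$97.4: outcomes coincide → loss $0.
$892.1: outcomes coincide → loss $0.
$635.9: outcomes coincide → loss $0.
Total loss = $0.3 + $180.7 = $181.

$181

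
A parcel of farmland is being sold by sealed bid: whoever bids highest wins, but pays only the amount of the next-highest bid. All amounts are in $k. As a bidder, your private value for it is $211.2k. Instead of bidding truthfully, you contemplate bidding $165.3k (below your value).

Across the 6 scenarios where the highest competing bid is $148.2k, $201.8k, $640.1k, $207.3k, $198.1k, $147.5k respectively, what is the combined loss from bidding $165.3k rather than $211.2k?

$26.4k

The deviation costs you only when the competing bid falls strictly between $165.3k and $211.2k; elsewhere both bids give the same outcome.
$148.2k: outcomes coincide → loss $0k.
$201.8k: truthful payoff $9.4k, deviation payoff $0k → loss $9.4k.
$640.1k: outcomes coincide → loss $0k.
$207.3k: truthful payoff $3.9k, deviation payoff $0k → loss $3.9k.
$198.1k: truthful payoff $13.1k, deviation payoff $0k → loss $13.1k.
$147.5k: outcomes coincide → loss $0k.
Total loss = $9.4k + $3.9k + $13.1k = $26.4k.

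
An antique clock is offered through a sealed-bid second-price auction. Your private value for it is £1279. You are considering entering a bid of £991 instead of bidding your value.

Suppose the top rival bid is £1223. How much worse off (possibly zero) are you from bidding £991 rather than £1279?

£56

Bidding your value £1279: you win (since £1279 > £1223) and pay £1223. Payoff £56.
Bidding £991: you lose. Payoff £0.
The competing bid £1223 lies between your shaded bid and your value, so underbidding forfeits an item you could have won at a profitable price.
Loss from deviating = £56 − (£0) = £56.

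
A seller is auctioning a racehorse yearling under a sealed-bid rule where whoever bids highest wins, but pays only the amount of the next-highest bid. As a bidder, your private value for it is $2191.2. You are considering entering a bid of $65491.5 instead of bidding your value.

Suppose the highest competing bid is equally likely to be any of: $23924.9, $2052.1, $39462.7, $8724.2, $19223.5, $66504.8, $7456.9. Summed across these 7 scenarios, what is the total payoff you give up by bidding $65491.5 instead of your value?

The deviation costs you only when the competing bid falls strictly between $2191.2 and $65491.5; elsewhere both bids give the same outcome.
$23924.9: truthful payoff $0, deviation payoff −$21733.7 → loss $21733.7.
$2052.1: outcomes coincide → loss $0.
$39462.7: truthful payoff $0, deviation payoff −$37271.5 → loss $37271.5.
$8724.2: truthful payoff $0, deviation payoff −$6533 → loss $6533.
$19223.5: truthful payoff $0, deviation payoff −$17032.3 → loss $17032.3.
$66504.8: outcomes coincide → loss $0.
$7456.9: truthful payoff $0, deviation payoff −$5265.7 → loss $5265.7.
Total loss = $21733.7 + $37271.5 + $6533 + $17032.3 + $5265.7 = $87836.2.
Truthful bidding weakly dominates here: raising your bid can only win items priced above your value, and lowering it can only forfeit items priced below.

$87836.2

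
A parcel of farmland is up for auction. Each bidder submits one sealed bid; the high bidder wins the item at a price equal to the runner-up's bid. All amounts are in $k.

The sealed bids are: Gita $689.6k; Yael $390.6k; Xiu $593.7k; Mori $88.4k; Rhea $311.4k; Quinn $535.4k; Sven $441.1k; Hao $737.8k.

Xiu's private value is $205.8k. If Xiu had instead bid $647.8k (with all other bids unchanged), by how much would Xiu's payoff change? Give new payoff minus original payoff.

$0k

The highest bid among the other bidders is $737.8k; Xiu's bid doesn't change that.
Original bid $593.7k: Xiu is not highest (top rival bid is $737.8k); payoff $0k.
Alternative bid $647.8k: Xiu is not highest (top rival bid is $737.8k); payoff $0k.
Change in payoff = $0k − ($0k) = $0k.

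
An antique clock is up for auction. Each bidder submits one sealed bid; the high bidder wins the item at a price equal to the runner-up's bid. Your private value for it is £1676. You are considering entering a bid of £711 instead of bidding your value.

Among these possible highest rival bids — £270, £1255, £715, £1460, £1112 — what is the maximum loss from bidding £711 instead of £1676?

£961

£270: same outcome either way → loss £0.
£1255: truthful gives £421, deviation gives £0 → loss £421.
£715: truthful gives £961, deviation gives £0 → loss £961.
£1460: truthful gives £216, deviation gives £0 → loss £216.
£1112: truthful gives £564, deviation gives £0 → loss £564.
Maximum loss: £961.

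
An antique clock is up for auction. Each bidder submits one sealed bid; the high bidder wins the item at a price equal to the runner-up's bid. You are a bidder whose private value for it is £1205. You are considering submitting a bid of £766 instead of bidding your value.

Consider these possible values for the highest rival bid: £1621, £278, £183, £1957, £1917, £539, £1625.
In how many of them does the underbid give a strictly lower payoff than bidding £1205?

0

The deviation hurts exactly when the highest competing bid lies strictly between £766 and £1205 — underbidding then forfeits a profitable win.
£1621: above both → same outcome either way.
£278: below both → same outcome either way.
£183: below both → same outcome either way.
£1957: above both → same outcome either way.
£1917: above both → same outcome either way.
£539: below both → same outcome either way.
£1625: above both → same outcome either way.
Count: 0.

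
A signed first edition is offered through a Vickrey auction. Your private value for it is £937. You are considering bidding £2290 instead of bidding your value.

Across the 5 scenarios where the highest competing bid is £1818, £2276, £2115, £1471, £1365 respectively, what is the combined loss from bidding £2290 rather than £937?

The deviation costs you only when the competing bid falls strictly between £937 and £2290; elsewhere both bids give the same outcome.
£1818: truthful payoff £0, deviation payoff −£881 → loss £881.
£2276: truthful payoff £0, deviation payoff −£1339 → loss £1339.
£2115: truthful payoff £0, deviation payoff −£1178 → loss £1178.
£1471: truthful payoff £0, deviation payoff −£534 → loss £534.
£1365: truthful payoff £0, deviation payoff −£428 → loss £428.
Total loss = £881 + £1339 + £1178 + £534 + £428 = £4360.
Truthful bidding weakly dominates here: raising your bid can only win items priced above your value, and lowering it can only forfeit items priced below.

£4360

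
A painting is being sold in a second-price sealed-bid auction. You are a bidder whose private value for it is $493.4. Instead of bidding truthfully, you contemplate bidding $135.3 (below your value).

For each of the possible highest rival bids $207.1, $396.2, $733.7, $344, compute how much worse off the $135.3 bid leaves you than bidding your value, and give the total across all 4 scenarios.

The deviation costs you only when the competing bid falls strictly between $135.3 and $493.4; elsewhere both bids give the same outcome.
$207.1: truthful payoff $286.3, deviation payoff $0 → loss $286.3.
$396.2: truthful payoff $97.2, deviation payoff $0 → loss $97.2.
$733.7: outcomes coincide → loss $0.
$344: truthful payoff $149.4, deviation payoff $0 → loss $149.4.
Total loss = $286.3 + $97.2 + $149.4 = $532.9.

$532.9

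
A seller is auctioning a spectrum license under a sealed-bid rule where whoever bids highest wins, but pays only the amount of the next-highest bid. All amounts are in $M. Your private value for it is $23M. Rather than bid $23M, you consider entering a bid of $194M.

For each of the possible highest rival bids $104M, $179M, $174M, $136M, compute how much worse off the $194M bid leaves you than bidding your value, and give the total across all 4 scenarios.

The deviation costs you only when the competing bid falls strictly between $23M and $194M; elsewhere both bids give the same outcome.
$104M: truthful payoff $0M, deviation payoff −$81M → loss $81M.
$179M: truthful payoff $0M, deviation payoff −$156M → loss $156M.
$174M: truthful payoff $0M, deviation payoff −$151M → loss $151M.
$136M: truthful payoff $0M, deviation payoff −$113M → loss $113M.
Total loss = $81M + $156M + $151M + $113M = $501M.

$501M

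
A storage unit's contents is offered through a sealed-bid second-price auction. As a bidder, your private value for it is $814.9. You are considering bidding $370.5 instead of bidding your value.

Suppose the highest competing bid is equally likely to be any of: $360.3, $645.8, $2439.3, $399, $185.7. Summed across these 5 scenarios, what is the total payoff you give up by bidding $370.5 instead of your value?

$585

The deviation costs you only when the competing bid falls strictly between $370.5 and $814.9; elsewhere both bids give the same outcome.
$360.3: outcomes coincide → loss $0.
$645.8: truthful payoff $169.1, deviation payoff $0 → loss $169.1.
$2439.3: outcomes coincide → loss $0.
$399: truthful payoff $415.9, deviation payoff $0 → loss $415.9.
$185.7: outcomes coincide → loss $0.
Total loss = $169.1 + $415.9 = $585.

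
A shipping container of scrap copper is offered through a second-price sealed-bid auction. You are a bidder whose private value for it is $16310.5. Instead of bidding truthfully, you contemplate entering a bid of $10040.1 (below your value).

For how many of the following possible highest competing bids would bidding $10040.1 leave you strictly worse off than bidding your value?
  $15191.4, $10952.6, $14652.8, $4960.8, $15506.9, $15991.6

5

The deviation hurts exactly when the highest competing bid lies strictly between $10040.1 and $16310.5 — underbidding then forfeits a profitable win.
$15191.4: inside the interval → strictly worse (loss $1119.1).
$10952.6: inside the interval → strictly worse (loss $5357.9).
$14652.8: inside the interval → strictly worse (loss $1657.7).
$4960.8: below both → same outcome either way.
$15506.9: inside the interval → strictly worse (loss $803.6).
$15991.6: inside the interval → strictly worse (loss $318.9).
Count: 5.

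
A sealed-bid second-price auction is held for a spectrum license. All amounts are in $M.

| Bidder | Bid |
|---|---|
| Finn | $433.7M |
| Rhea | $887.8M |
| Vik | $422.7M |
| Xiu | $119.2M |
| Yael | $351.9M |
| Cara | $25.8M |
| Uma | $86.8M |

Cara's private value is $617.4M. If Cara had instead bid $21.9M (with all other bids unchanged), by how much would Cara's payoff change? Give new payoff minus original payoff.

The highest bid among the other bidders is $887.8M; Cara's bid doesn't change that.
Original bid $25.8M: Cara is not highest (top rival bid is $887.8M); payoff $0M.
Alternative bid $21.9M: Cara is not highest (top rival bid is $887.8M); payoff $0M.
Change in payoff = $0M − ($0M) = $0M.

$0M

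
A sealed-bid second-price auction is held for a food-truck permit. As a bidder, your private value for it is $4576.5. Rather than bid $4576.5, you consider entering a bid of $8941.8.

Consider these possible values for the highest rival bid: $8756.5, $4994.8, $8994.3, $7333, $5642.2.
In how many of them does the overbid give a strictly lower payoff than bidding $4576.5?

The deviation hurts exactly when the highest competing bid lies strictly between $4576.5 and $8941.8 — overbidding then wins at a price above your value.
$8756.5: inside the interval → strictly worse (loss $4180).
$4994.8: inside the interval → strictly worse (loss $418.3).
$8994.3: above both → same outcome either way.
$7333: inside the interval → strictly worse (loss $2756.5).
$5642.2: inside the interval → strictly worse (loss $1065.7).
Count: 4.

4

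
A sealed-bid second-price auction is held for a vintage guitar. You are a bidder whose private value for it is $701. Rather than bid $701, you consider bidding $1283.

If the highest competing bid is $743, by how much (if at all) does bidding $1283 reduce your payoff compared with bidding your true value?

Bidding your value $701: you lose (since $701 < $743). Payoff $0.
Bidding $1283: you win and pay $743. Payoff $701 − $743 = −$42.
The competing bid $743 lies between your value and your inflated bid, so overbidding wins an item priced above your value.
Loss from deviating = $0 − (−$42) = $42.

$42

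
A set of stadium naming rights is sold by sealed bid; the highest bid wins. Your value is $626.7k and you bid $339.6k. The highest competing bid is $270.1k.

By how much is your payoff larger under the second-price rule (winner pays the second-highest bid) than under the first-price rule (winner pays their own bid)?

$69.5k

You have the highest bid, so you win under either rule.
Second-price: pay $270.1k → payoff $356.6k.
First-price: pay your own bid $339.6k → payoff $287.1k.
Difference = $356.6k − ($287.1k) = $69.5k.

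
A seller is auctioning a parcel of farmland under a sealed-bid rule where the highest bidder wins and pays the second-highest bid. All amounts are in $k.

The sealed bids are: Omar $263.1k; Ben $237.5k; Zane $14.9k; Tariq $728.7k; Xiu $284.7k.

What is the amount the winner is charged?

Highest bid: Tariq at $728.7k, so Tariq wins.
Second-highest bid: Xiu at $284.7k — that is the price the winner pays.

$284.7k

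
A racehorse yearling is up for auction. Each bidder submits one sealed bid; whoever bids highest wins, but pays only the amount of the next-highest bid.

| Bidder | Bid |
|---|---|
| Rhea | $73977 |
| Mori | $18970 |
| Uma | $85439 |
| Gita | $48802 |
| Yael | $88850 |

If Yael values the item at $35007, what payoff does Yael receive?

−$50432

Highest bid: Yael at $88850, so Yael wins.
Second-highest bid: Uma at $85439 — that is the price the winner pays.
Yael's payoff = value − price = $35007 − $85439 = −$50432.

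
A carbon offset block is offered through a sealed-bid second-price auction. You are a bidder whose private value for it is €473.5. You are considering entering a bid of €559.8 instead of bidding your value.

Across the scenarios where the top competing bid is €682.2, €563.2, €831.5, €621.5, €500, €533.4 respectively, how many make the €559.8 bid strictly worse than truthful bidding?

2

The deviation hurts exactly when the highest competing bid lies strictly between €473.5 and €559.8 — overbidding then wins at a price above your value.
€682.2: above both → same outcome either way.
€563.2: above both → same outcome either way.
€831.5: above both → same outcome either way.
€621.5: above both → same outcome either way.
€500: inside the interval → strictly worse (loss €26.5).
€533.4: inside the interval → strictly worse (loss €59.9).
Count: 2.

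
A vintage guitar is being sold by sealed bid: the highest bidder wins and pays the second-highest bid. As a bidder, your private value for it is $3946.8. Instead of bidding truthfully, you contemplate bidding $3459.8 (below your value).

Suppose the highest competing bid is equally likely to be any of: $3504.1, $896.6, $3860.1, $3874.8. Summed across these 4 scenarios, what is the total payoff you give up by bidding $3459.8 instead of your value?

The deviation costs you only when the competing bid falls strictly between $3459.8 and $3946.8; elsewhere both bids give the same outcome.
$3504.1: truthful payoff $442.7, deviation payoff $0 → loss $442.7.
$896.6: outcomes coincide → loss $0.
$3860.1: truthful payoff $86.7, deviation payoff $0 → loss $86.7.
$3874.8: truthful payoff $72, deviation payoff $0 → loss $72.
Total loss = $442.7 + $86.7 + $72 = $601.4.
Because the price is fixed by the runner-up's bid, deviating from your value can only change a good outcome into a bad one — never the reverse.

$601.4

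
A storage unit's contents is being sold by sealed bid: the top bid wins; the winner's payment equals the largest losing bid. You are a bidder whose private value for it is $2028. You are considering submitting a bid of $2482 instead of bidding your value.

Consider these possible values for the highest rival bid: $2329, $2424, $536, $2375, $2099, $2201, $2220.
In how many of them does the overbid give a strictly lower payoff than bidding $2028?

6

The deviation hurts exactly when the highest competing bid lies strictly between $2028 and $2482 — overbidding then wins at a price above your value.
$2329: inside the interval → strictly worse (loss $301).
$2424: inside the interval → strictly worse (loss $396).
$536: below both → same outcome either way.
$2375: inside the interval → strictly worse (loss $347).
$2099: inside the interval → strictly worse (loss $71).
$2201: inside the interval → strictly worse (loss $173).
$2220: inside the interval → strictly worse (loss $192).
Count: 6.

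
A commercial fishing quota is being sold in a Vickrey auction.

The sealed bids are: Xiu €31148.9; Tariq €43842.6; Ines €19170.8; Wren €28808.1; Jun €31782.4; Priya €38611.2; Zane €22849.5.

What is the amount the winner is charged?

€38611.2

Highest bid: Tariq at €43842.6, so Tariq wins.
Second-highest bid: Priya at €38611.2 — that is the price the winner pays.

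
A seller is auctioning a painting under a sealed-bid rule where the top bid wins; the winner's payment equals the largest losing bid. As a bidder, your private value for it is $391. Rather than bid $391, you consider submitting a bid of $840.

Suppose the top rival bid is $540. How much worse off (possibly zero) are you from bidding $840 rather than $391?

Bidding your value $391: you lose (since $391 < $540). Payoff $0.
Bidding $840: you win and pay $540. Payoff $391 − $540 = −$149.
The competing bid $540 lies between your value and your inflated bid, so overbidding wins an item priced above your value.
Loss from deviating = $0 − (−$149) = $149.
Because the price is fixed by the runner-up's bid, deviating from your value can only change a good outcome into a bad one — never the reverse.

$149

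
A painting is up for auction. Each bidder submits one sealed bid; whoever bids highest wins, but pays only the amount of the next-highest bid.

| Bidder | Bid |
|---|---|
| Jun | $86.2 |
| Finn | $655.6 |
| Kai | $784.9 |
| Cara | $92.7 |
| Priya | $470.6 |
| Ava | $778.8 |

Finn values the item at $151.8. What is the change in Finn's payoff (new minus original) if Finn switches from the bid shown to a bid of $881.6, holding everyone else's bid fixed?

−$633.1

The highest bid among the other bidders is $784.9; Finn's bid doesn't change that.
Original bid $655.6: Finn is not highest (top rival bid is $784.9); payoff $0.
Alternative bid $881.6: Finn is highest, pays the top rival bid $784.9; payoff $151.8 − $784.9 = −$633.1.
Change in payoff = −$633.1 − ($0) = −$633.1.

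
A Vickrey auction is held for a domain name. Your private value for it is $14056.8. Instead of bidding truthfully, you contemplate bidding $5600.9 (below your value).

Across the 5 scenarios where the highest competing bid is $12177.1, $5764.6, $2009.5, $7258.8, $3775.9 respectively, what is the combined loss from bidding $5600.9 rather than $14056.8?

$16969.9

The deviation costs you only when the competing bid falls strictly between $5600.9 and $14056.8; elsewhere both bids give the same outcome.
$12177.1: truthful payoff $1879.7, deviation payoff $0 → loss $1879.7.
$5764.6: truthful payoff $8292.2, deviation payoff $0 → loss $8292.2.
$2009.5: outcomes coincide → loss $0.
$7258.8: truthful payoff $6798, deviation payoff $0 → loss $6798.
$3775.9: outcomes coincide → loss $0.
Total loss = $1879.7 + $8292.2 + $6798 = $16969.9.
Truthful bidding weakly dominates here: raising your bid can only win items priced above your value, and lowering it can only forfeit items priced below.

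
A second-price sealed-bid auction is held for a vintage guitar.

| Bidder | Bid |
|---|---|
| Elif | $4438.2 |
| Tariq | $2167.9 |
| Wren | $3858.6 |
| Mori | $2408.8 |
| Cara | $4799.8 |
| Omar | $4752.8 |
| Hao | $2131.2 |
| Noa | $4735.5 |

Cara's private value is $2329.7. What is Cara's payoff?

−$2423.1

Highest bid: Cara at $4799.8, so Cara wins.
Second-highest bid: Omar at $4752.8 — that is the price the winner pays.
Cara's payoff = value − price = $2329.7 − $4752.8 = −$2423.1.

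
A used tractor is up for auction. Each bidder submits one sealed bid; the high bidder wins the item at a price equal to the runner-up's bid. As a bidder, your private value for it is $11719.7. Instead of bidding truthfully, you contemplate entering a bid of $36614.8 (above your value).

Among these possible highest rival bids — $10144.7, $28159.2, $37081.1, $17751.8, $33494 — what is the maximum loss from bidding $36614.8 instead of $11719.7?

$21774.3

$10144.7: same outcome either way → loss $0.
$28159.2: truthful gives $0, deviation gives −$16439.5 → loss $16439.5.
$37081.1: same outcome either way → loss $0.
$17751.8: truthful gives $0, deviation gives −$6032.1 → loss $6032.1.
$33494: truthful gives $0, deviation gives −$21774.3 → loss $21774.3.
Maximum loss: $21774.3.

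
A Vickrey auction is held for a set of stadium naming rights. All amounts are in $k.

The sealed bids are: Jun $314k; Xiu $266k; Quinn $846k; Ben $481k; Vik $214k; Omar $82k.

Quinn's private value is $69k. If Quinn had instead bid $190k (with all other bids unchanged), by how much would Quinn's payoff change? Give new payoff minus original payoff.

The highest bid among the other bidders is $481k; Quinn's bid doesn't change that.
Original bid $846k: Quinn is highest, pays the top rival bid $481k; payoff $69k − $481k = −$412k.
Alternative bid $190k: Quinn is not highest (top rival bid is $481k); payoff $0k.
Change in payoff = $0k − (−$412k) = $412k.

$412k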